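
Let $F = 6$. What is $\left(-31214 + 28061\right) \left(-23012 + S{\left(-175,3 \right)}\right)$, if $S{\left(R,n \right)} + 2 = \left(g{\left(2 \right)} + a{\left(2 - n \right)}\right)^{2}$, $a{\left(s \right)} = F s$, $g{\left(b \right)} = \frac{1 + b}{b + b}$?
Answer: $\frac{1159619799}{16} \approx 7.2476 \cdot 10^{7}$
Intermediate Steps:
$g{\left(b \right)} = \frac{1 + b}{2 b}$
$a{\left(s \right)} = 6 s$
$S{\left(R,n \right)} = -2 + \left(\frac{51}{4} - 6 n\right)^{2}$ ($S{\left(R,n \right)} = -2 + \left(\frac{1 + 2}{2 \cdot 2} + 6 \left(2 - n\right)\right)^{2} = -2 + \left(\frac{1}{2} \cdot \frac{1}{2} \cdot 3 - \left(-12 + 6 n\right)\right)^{2} = -2 + \left(\frac{3}{4} - \left(-12 + 6 n\right)\right)^{2} = -2 + \left(\frac{51}{4} - 6 n\right)^{2}$)
$\left(-31214 + 28061\right) \left(-23012 + S{\left(-175,3 \right)}\right) = \left(-31214 + 28061\right) \left(-23012 - \left(2 - \frac{9 \left(-17 + 8 \cdot 3\right)^{2}}{16}\right)\right) = - 3153 \left(-23012 - \left(2 - \frac{9 \left(-17 + 24\right)^{2}}{16}\right)\right) = - 3153 \left(-23012 - \left(2 - \frac{9 \cdot 7^{2}}{16}\right)\right) = - 3153 \left(-23012 + \left(-2 + \frac{9}{16} \cdot 49\right)\right) = - 3153 \left(-23012 + \left(-2 + \frac{441}{16}\right)\right) = - 3153 \left(-23012 + \frac{409}{16}\right) = \left(-3153\right) \left(- \frac{367783}{16}\right) = \frac{1159619799}{16}$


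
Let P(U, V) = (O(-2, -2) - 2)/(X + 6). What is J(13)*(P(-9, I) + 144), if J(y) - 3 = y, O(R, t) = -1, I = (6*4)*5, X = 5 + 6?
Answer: 39120/17 ≈ 2301.2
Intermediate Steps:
X = 11
I = 120 (I = 24*5 = 120)
J(y) = 3 + y
P(U, V) = -3/17 (P(U, V) = (-1 - 2)/(11 + 6) = -3/17)
J(13)*(P(-9, I) + 144) = (3 + 13)*(-3/17 + 144) = 16*(2445/17) = 39120/17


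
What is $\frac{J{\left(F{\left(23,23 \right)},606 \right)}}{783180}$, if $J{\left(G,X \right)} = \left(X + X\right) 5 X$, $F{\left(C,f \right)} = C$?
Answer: $\frac{20402}{4351} \approx 4.689$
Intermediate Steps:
$J{\left(G,X \right)} = 10 X^{2}$ ($J{\left(G,X \right)} = 2 X 5 X = 10 X X = 10 X^{2}$)
$\frac{J{\left(F{\left(23,23 \right)},606 \right)}}{783180} = \frac{10 \cdot 606^{2}}{783180} = 10 \cdot 367236 \cdot \frac{1}{783180} = 3672360 \cdot \frac{1}{783180} = \frac{20402}{4351}$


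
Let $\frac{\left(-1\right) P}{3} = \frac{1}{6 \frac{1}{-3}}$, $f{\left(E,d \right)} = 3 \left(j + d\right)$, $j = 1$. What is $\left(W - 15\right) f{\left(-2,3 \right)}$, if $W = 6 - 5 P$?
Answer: $-198$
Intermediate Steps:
$f{\left(E,d \right)} = 3 + 3 d$ ($f{\left(E,d \right)} = 3 \left(1 + d\right) = 3 + 3 d$)
$P = \frac{3}{2}$ ($P = - \frac{3}{6 \frac{1}{-3}} = - \frac{3}{6 \left(- \frac{1}{3}\right)} = - \frac{3}{-2} = \left(-3\right) \left(- \frac{1}{2}\right) = \frac{3}{2} \approx 1.5$)
$W = - \frac{3}{2}$ ($W = 6 - \frac{15}{2} = - \frac{3}{2} \approx -1.5$)
$\left(W - 15\right) f{\left(-2,3 \right)} = \left(- \frac{3}{2} - 15\right) \left(3 + 3 \cdot 3\right) = - \frac{33 \left(3 + 9\right)}{2} = \left(- \frac{33}{2}\right) 12 = -198$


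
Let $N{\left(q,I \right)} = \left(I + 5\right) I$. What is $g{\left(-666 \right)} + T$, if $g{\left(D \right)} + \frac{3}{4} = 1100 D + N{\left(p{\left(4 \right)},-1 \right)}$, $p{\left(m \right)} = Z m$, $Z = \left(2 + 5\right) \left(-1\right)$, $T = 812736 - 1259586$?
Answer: $- \frac{4717819}{4} \approx -1.1795 \cdot 10^{6}$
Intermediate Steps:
$T = -446850$ ($T = 812736 - 1259586 = -446850$)
$Z = -7$ ($Z = 7 \left(-1\right) = -7$)
$p{\left(m \right)} = - 7 m$
$N{\left(q,I \right)} = I \left(5 + I\right)$ ($N{\left(q,I \right)} = \left(5 + I\right) I = I \left(5 + I\right)$)
$g{\left(D \right)} = - \frac{19}{4} + 1100 D$ ($g{\left(D \right)} = - \frac{3}{4} + \left(1100 D - \left(5 - 1\right)\right) = - \frac{3}{4} + \left(1100 D - 4\right) = - \frac{3}{4} + \left(-4 + 1100 D\right) = - \frac{19}{4} + 1100 D$)
$g{\left(-666 \right)} + T = \left(- \frac{19}{4} + 1100 \left(-666\right)\right) - 446850 = \left(- \frac{19}{4} - 732600\right) - 446850 = - \frac{2930419}{4} - 446850 = - \frac{4717819}{4}$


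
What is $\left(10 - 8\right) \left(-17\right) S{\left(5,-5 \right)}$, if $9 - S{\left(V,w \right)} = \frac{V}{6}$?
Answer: $- \frac{833}{3} \approx -277.67$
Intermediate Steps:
$S{\left(V,w \right)} = 9 - \frac{V}{6}$
$\left(10 - 8\right) \left(-17\right) S{\left(5,-5 \right)} = \left(10 - 8\right) \left(-17\right) \left(9 - \frac{5}{6}\right) = 2 \left(-17\right) \frac{49}{6} = \left(-34\right) \frac{49}{6} = - \frac{833}{3}$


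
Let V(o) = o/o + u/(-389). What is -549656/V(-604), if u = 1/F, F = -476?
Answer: -101776503584/185165 ≈ -5.4965e+5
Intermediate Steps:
u = -1/476 (u = 1/(-476) = -1/476 ≈ -0.0021008)
V(o) = 185165/185164 (V(o) = o/o - 1/476/(-389) = 1 - 1/476*(-1/389) = 1 + 1/185164 = 185165/185164)
-549656/V(-604) = -549656/185165/185164 = -549656*185164/185165 = -101776503584/185165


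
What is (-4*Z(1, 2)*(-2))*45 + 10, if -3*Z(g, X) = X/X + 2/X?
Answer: -230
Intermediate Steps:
Z(g, X) = -⅓ - 2/(3*X) (Z(g, X) = -(X/X + 2/X)/3 = -(1 + 2/X)/3 = -⅓ - 2/(3*X))
(-4*Z(1, 2)*(-2))*45 + 10 = (-4*(-2 - 1*2)/(3*2)*(-2))*45 + 10 = (-4*(-2 - 2)/(3*2)*(-2))*45 + 10 = (-4*(-4)/(3*2)*(-2))*45 + 10 = (-4*(-⅔)*(-2))*45 + 10 = ((8/3)*(-2))*45 + 10 = -16/3*45 + 10 = -240 + 10 = -230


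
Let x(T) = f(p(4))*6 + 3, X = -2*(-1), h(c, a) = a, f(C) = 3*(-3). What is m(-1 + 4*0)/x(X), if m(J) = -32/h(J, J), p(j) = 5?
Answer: -32/51 ≈ -0.62745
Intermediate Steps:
f(C) = -9
X = 2
x(T) = -51 (x(T) = -9*6 + 3 = -54 + 3 = -51)
m(J) = -32/J
m(-1 + 4*0)/x(X) = -32/(-1 + 4*0)/(-51) = -32/(-1 + 0)*(-1/51) = -32/(-1)*(-1/51) = -32*(-1)*(-1/51) = 32*(-1/51) = -32/51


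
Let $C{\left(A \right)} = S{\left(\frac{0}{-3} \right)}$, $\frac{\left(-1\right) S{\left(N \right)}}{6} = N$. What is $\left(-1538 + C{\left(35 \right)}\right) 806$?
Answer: $-1239628$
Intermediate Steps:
$S{\left(N \right)} = - 6 N$
$C{\left(A \right)} = 0$ ($C{\left(A \right)} = - 6 \frac{0}{-3} = - 6 \cdot 0 \left(- \frac{1}{3}\right) = \left(-6\right) 0 = 0$)
$\left(-1538 + C{\left(35 \right)}\right) 806 = \left(-1538 + 0\right) 806 = \left(-1538\right) 806 = -1239628$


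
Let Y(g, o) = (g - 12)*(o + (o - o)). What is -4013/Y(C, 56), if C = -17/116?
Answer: 116377/19726 ≈ 5.8997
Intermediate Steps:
C = -17/116 (C = -17*1/116 = -17/116 ≈ -0.14655)
Y(g, o) = o*(-12 + g) (Y(g, o) = (-12 + g)*(o + 0) = (-12 + g)*o = o*(-12 + g))
-4013/Y(C, 56) = -4013*1/(56*(-12 - 17/116)) = -4013/(56*(-1409/116)) = -4013/(-19726/29) = -4013*(-29/19726) = 116377/19726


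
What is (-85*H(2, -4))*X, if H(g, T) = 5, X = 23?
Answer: -9775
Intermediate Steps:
(-85*H(2, -4))*X = -85*5*23 = -425*23 = -9775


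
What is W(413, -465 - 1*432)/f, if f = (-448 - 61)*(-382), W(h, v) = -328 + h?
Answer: 85/194438 ≈ 0.00043716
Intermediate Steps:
f = 194438 (f = -509*(-382) = 194438)
W(413, -465 - 1*432)/f = (-328 + 413)/194438 = 85*(1/194438) = 85/194438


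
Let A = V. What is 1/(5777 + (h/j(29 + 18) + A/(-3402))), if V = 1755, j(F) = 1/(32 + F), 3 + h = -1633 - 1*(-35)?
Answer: -126/15208517 ≈ -8.2848e-6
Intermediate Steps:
h = -1601 (h = -3 + (-1633 - 1*(-35)) = -3 + (-1633 + 35) = -3 - 1598 = -1601)
A = 1755
1/(5777 + (h/j(29 + 18) + A/(-3402))) = 1/(5777 + (-1601/(1/(32 + (29 + 18))) + 1755/(-3402))) = 1/(5777 + (-1601/(1/(32 + 47)) + 1755*(-1/3402))) = 1/(5777 + (-1601/(1/79) - 65/126)) = 1/(5777 + (-1601/1/79 - 65/126)) = 1/(5777 + (-1601*79 - 65/126)) = 1/(5777 + (-126479 - 65/126)) = 1/(5777 - 15936419/126) = 1/(-15208517/126) = -126/15208517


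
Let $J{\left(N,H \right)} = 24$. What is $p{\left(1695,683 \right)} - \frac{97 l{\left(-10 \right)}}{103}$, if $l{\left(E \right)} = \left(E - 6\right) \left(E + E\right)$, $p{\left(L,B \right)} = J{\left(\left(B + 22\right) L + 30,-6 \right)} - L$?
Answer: $- \frac{203153}{103} \approx -1972.4$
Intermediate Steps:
$p{\left(L,B \right)} = 24 - L$
$l{\left(E \right)} = 2 E \left(-6 + E\right)$ ($l{\left(E \right)} = \left(-6 + E\right) 2 E = 2 E \left(-6 + E\right)$)
$p{\left(1695,683 \right)} - \frac{97 l{\left(-10 \right)}}{103} = \left(24 - 1695\right) - \frac{97 \cdot 2 \left(-10\right) \left(-6 - 10\right)}{103} = \left(24 - 1695\right) - 97 \cdot 2 \left(-10\right) \left(-16\right) \frac{1}{103} = -1671 - 97 \cdot 320 \cdot \frac{1}{103} = -1671 - 31040 \cdot \frac{1}{103} = -1671 - \frac{31040}{103} = - \frac{203153}{103}$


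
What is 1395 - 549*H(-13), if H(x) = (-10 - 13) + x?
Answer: 21159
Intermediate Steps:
H(x) = -23 + x
1395 - 549*H(-13) = 1395 - 549*(-23 - 13) = 1395 - 549*(-36) = 1395 + 19764 = 21159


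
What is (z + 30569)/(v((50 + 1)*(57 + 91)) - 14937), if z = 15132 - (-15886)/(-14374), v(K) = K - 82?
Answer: -328445144/53694077 ≈ -6.1170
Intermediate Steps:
v(K) = -82 + K
z = 108745741/7187 (z = 15132 - (-15886)*(-1)/14374 = 15132 - 1*7943/7187 = 15132 - 7943/7187 = 108745741/7187 ≈ 15131.)
(z + 30569)/(v((50 + 1)*(57 + 91)) - 14937) = (108745741/7187 + 30569)/((-82 + (50 + 1)*(57 + 91)) - 14937) = 328445144/(7187*((-82 + 51*148) - 14937)) = 328445144/(7187*((-82 + 7548) - 14937)) = 328445144/(7187*(7466 - 14937)) = (328445144/7187)/(-7471) = (328445144/7187)*(-1/7471) = -328445144/53694077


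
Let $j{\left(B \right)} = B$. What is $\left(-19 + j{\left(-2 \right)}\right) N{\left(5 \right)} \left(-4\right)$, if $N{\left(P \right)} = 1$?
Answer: $84$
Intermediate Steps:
$\left(-19 + j{\left(-2 \right)}\right) N{\left(5 \right)} \left(-4\right) = \left(-19 - 2\right) 1 \left(-4\right) = \left(-21\right) \left(-4\right) = 84$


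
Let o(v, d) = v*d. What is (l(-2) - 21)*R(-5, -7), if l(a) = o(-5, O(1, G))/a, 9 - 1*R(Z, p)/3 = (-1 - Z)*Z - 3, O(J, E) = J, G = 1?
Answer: -1776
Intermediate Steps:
o(v, d) = d*v
R(Z, p) = 36 - 3*Z*(-1 - Z) (R(Z, p) = 27 - 3*((-1 - Z)*Z - 3) = 27 - 3*(Z*(-1 - Z) - 3) = 27 - 3*(-3 + Z*(-1 - Z)) = 27 + (9 - 3*Z*(-1 - Z)) = 36 - 3*Z*(-1 - Z))
l(a) = -5/a (l(a) = (1*(-5))/a = -5/a)
(l(-2) - 21)*R(-5, -7) = (-5/(-2) - 21)*(36 + 3*(-5) + 3*(-5)**2) = (-5*(-1/2) - 21)*(36 - 15 + 3*25) = (5/2 - 21)*(36 - 15 + 75) = -37/2*96 = -1776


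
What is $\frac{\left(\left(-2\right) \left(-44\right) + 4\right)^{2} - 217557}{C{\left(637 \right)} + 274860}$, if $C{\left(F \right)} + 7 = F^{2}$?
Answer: $- \frac{209093}{680622} \approx -0.30721$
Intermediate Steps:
$C{\left(F \right)} = -7 + F^{2}$
$\frac{\left(\left(-2\right) \left(-44\right) + 4\right)^{2} - 217557}{C{\left(637 \right)} + 274860} = \frac{\left(\left(-2\right) \left(-44\right) + 4\right)^{2} - 217557}{\left(-7 + 637^{2}\right) + 274860} = \frac{\left(88 + 4\right)^{2} - 217557}{\left(-7 + 405769\right) + 274860} = \frac{92^{2} - 217557}{405762 + 274860} = \frac{8464 - 217557}{680622} = \left(-209093\right) \frac{1}{680622} = - \frac{209093}{680622}$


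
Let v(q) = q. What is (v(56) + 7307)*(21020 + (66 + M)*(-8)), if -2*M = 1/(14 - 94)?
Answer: 3017644557/20 ≈ 1.5088e+8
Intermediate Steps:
M = 1/160 (M = -1/(2*(14 - 94)) = -½/(-80) = -½*(-1/80) = 1/160 ≈ 0.0062500)
(v(56) + 7307)*(21020 + (66 + M)*(-8)) = (56 + 7307)*(21020 + (66 + 1/160)*(-8)) = 7363*(21020 + (10561/160)*(-8)) = 7363*(21020 - 10561/20) = 7363*(409839/20) = 3017644557/20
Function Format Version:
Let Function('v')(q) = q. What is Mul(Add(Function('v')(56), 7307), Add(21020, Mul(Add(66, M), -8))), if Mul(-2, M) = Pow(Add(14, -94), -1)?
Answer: Rational(3017644557, 20) ≈ 1.5088e+8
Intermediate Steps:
M = Rational(1, 160) (M = Mul(Rational(-1, 2), Pow(Add(14, -94), -1)) = Mul(Rational(-1, 2), Pow(-80, -1)) = Mul(Rational(-1, 2), Rational(-1, 80)) = Rational(1, 160) ≈ 0.0062500)
Mul(Add(Function('v')(56), 7307), Add(21020, Mul(Add(66, M), -8))) = Mul(Add(56, 7307), Add(21020, Mul(Add(66, Rational(1, 160)), -8))) = Mul(7363, Add(21020, Mul(Rational(10561, 160), -8))) = Mul(7363, Add(21020, Rational(-10561, 20))) = Mul(7363, Rational(409839, 20)) = Rational(3017644557, 20)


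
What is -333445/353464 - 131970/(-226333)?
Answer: -28822963105/80000567512 ≈ -0.36028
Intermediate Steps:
-333445/353464 - 131970/(-226333) = -333445*1/353464 - 131970*(-1/226333) = -333445/353464 + 131970/226333 = -28822963105/80000567512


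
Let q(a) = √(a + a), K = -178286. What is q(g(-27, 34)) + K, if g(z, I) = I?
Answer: -178286 + 2*√17 ≈ -1.7828e+5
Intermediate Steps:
q(a) = √2*√a (q(a) = √(2*a) = √2*√a)
q(g(-27, 34)) + K = √2*√34 - 178286 = 2*√17 - 178286 = -178286 + 2*√17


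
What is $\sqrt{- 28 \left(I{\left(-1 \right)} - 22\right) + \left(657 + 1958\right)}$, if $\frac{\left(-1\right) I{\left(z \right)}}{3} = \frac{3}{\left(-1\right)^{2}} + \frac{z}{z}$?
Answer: $\sqrt{3567} \approx 59.724$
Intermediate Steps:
$I{\left(z \right)} = -12$ ($I{\left(z \right)} = - 3 \left(\frac{3}{\left(-1\right)^{2}} + \frac{z}{z}\right) = - 3 \left(\frac{3}{1} + 1\right) = - 3 \left(3 \cdot 1 + 1\right) = - 3 \left(3 + 1\right) = \left(-3\right) 4 = -12$)
$\sqrt{- 28 \left(I{\left(-1 \right)} - 22\right) + \left(657 + 1958\right)} = \sqrt{- 28 \left(-12 - 22\right) + \left(657 + 1958\right)} = \sqrt{\left(-28\right) \left(-34\right) + 2615} = \sqrt{952 + 2615} = \sqrt{3567}$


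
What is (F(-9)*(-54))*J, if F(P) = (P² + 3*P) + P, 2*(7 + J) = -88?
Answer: 123930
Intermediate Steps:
J = -51 (J = -7 + (½)*(-88) = -7 - 44 = -51)
F(P) = P² + 4*P
(F(-9)*(-54))*J = (-9*(4 - 9)*(-54))*(-51) = (-9*(-5)*(-54))*(-51) = (45*(-54))*(-51) = -2430*(-51) = 123930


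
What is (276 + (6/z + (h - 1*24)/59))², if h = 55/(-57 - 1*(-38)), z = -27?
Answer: 7715745064729/101787921 ≈ 75802.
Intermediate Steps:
h = -55/19 (h = 55/(-57 + 38) = 55/(-19) = 55*(-1/19) = -55/19 ≈ -2.8947)
(276 + (6/z + (h - 1*24)/59))² = (276 + (6/(-27) + (-55/19 - 1*24)/59))² = (276 + (6*(-1/27) + (-55/19 - 24)*(1/59)))² = (276 + (-2/9 - 511/19*1/59))² = (276 + (-2/9 - 511/1121))² = (276 - 6841/10089)² = (2777723/10089)² = 7715745064729/101787921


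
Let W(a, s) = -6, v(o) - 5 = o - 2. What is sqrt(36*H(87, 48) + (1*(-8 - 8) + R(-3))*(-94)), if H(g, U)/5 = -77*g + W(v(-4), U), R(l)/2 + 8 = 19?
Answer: 2*I*sqrt(301866) ≈ 1098.8*I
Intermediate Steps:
v(o) = 3 + o (v(o) = 5 + (o - 2) = 5 + (-2 + o) = 3 + o)
R(l) = 22 (R(l) = -16 + 2*19 = -16 + 38 = 22)
H(g, U) = -30 - 385*g (H(g, U) = 5*(-77*g - 6) = 5*(-6 - 77*g) = -30 - 385*g)
sqrt(36*H(87, 48) + (1*(-8 - 8) + R(-3))*(-94)) = sqrt(36*(-30 - 385*87) + (1*(-8 - 8) + 22)*(-94)) = sqrt(36*(-30 - 33495) + (1*(-16) + 22)*(-94)) = sqrt(36*(-33525) + (-16 + 22)*(-94)) = sqrt(-1206900 + 6*(-94)) = sqrt(-1206900 - 564) = sqrt(-1207464) = 2*I*sqrt(301866)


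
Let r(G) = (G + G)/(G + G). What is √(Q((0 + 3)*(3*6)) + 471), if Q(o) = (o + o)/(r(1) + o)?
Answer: √1430715/55 ≈ 21.748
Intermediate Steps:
r(G) = 1 (r(G) = (2*G)/((2*G)) = (2*G)*(1/(2*G)) = 1)
Q(o) = 2*o/(1 + o) (Q(o) = (o + o)/(1 + o) = (2*o)/(1 + o) = 2*o/(1 + o))
√(Q((0 + 3)*(3*6)) + 471) = √(2*((0 + 3)*(3*6))/(1 + (0 + 3)*(3*6)) + 471) = √(2*(3*18)/(1 + 3*18) + 471) = √(2*54/(1 + 54) + 471) = √(2*54/55 + 471) = √(2*54*(1/55) + 471) = √(108/55 + 471) = √(26013/55) = √1430715/55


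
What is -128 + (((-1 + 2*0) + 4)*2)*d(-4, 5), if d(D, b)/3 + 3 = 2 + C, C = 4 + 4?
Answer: -2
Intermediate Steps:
C = 8
d(D, b) = 21 (d(D, b) = -9 + 3*(2 + 8) = -9 + 3*10 = -9 + 30 = 21)
-128 + (((-1 + 2*0) + 4)*2)*d(-4, 5) = -128 + (((-1 + 2*0) + 4)*2)*21 = -128 + (((-1 + 0) + 4)*2)*21 = -128 + ((-1 + 4)*2)*21 = -128 + (3*2)*21 = -128 + 6*21 = -128 + 126 = -2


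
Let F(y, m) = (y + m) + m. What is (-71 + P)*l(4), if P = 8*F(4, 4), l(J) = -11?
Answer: -275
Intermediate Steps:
F(y, m) = y + 2*m (F(y, m) = (m + y) + m = y + 2*m)
P = 96 (P = 8*(4 + 2*4) = 8*(4 + 8) = 8*12 = 96)
(-71 + P)*l(4) = (-71 + 96)*(-11) = 25*(-11) = -275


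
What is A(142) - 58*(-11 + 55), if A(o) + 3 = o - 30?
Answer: -2443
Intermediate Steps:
A(o) = -33 + o (A(o) = -3 + (o - 30) = -3 + (-30 + o) = -33 + o)
A(142) - 58*(-11 + 55) = (-33 + 142) - 58*(-11 + 55) = 109 - 58*44 = 109 - 1*2552 = 109 - 2552 = -2443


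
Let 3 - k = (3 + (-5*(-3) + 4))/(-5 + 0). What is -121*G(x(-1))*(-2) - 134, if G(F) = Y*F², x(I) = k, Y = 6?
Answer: 1984438/25 ≈ 79378.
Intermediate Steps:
k = 37/5 (k = 3 - (3 + (-5*(-3) + 4))/(-5 + 0) = 3 - (3 + (15 + 4))/(-5) = 3 - (3 + 19)*(-1)/5 = 3 - 22*(-1)/5 = 3 - 1*(-22/5) = 3 + 22/5 = 37/5 ≈ 7.4000)
x(I) = 37/5
G(F) = 6*F²
-121*G(x(-1))*(-2) - 134 = -121*6*(37/5)²*(-2) - 134 = -121*6*(1369/25)*(-2) - 134 = -993894*(-2)/25 - 134 = -121*(-16428/25) - 134 = 1987788/25 - 134 = 1984438/25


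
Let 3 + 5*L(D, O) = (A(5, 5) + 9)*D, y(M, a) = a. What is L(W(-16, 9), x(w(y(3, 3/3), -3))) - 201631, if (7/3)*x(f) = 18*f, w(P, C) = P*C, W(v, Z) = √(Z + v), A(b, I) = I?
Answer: -1008158/5 + 14*I*√7/5 ≈ -2.0163e+5 + 7.4081*I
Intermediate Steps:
w(P, C) = C*P
x(f) = 54*f/7 (x(f) = 3*(18*f)/7 = 54*f/7)
L(D, O) = -⅗ + 14*D/5 (L(D, O) = -⅗ + ((5 + 9)*D)/5 = -⅗ + (14*D)/5 = -⅗ + 14*D/5)
L(W(-16, 9), x(w(y(3, 3/3), -3))) - 201631 = (-⅗ + 14*√(9 - 16)/5) - 201631 = (-⅗ + 14*√(-7)/5) - 201631 = (-⅗ + 14*(I*√7)/5) - 201631 = (-⅗ + 14*I*√7/5) - 201631 = -1008158/5 + 14*I*√7/5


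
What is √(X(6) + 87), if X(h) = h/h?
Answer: 2*√22 ≈ 9.3808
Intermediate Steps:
X(h) = 1
√(X(6) + 87) = √(1 + 87) = √88 = 2*√22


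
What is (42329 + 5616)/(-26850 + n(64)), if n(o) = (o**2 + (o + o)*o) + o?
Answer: -47945/14498 ≈ -3.3070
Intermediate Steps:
n(o) = o + 3*o**2 (n(o) = (o**2 + (2*o)*o) + o = (o**2 + 2*o**2) + o = 3*o**2 + o = o + 3*o**2)
(42329 + 5616)/(-26850 + n(64)) = (42329 + 5616)/(-26850 + 64*(1 + 3*64)) = 47945/(-26850 + 64*(1 + 192)) = 47945/(-26850 + 64*193) = 47945/(-26850 + 12352) = 47945/(-14498) = 47945*(-1/14498) = -47945/14498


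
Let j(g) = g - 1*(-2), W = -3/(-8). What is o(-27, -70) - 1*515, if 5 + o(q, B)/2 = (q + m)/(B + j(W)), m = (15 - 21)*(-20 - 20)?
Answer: -287433/541 ≈ -531.30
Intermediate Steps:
W = 3/8 (W = -3*(-1/8) = 3/8 ≈ 0.37500)
j(g) = 2 + g (j(g) = g + 2 = 2 + g)
m = 240 (m = -6*(-40) = 240)
o(q, B) = -10 + 2*(240 + q)/(19/8 + B) (o(q, B) = -10 + 2*((q + 240)/(B + (2 + 3/8))) = -10 + 2*((240 + q)/(B + 19/8)) = -10 + 2*((240 + q)/(19/8 + B)) = -10 + 2*(240 + q)/(19/8 + B))
o(-27, -70) - 1*515 = 2*(1825 - 40*(-70) + 8*(-27))/(19 + 8*(-70)) - 1*515 = 2*(1825 + 2800 - 216)/(19 - 560) - 515 = 2*4409/(-541) - 515 = 2*(-1/541)*4409 - 515 = -8818/541 - 515 = -287433/541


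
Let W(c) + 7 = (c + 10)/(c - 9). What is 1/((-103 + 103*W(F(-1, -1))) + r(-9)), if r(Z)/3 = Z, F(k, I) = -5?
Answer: -14/12429 ≈ -0.0011264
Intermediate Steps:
W(c) = -7 + (10 + c)/(-9 + c) (W(c) = -7 + (c + 10)/(c - 9) = -7 + (10 + c)/(-9 + c))
r(Z) = 3*Z
1/((-103 + 103*W(F(-1, -1))) + r(-9)) = 1/((-103 + 103*((73 - 6*(-5))/(-9 - 5))) + 3*(-9)) = 1/((-103 + 103*((73 + 30)/(-14))) - 27) = 1/((-103 + 103*(-1/14*103)) - 27) = 1/((-103 + 103*(-103/14)) - 27) = 1/((-103 - 10609/14) - 27) = 1/(-12051/14 - 27) = 1/(-12429/14) = -14/12429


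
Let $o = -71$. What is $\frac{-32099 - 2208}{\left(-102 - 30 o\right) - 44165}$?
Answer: $\frac{1183}{1453} \approx 0.81418$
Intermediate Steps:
$\frac{-32099 - 2208}{\left(-102 - 30 o\right) - 44165} = \frac{-32099 - 2208}{\left(-102 - -2130\right) - 44165} = - \frac{34307}{\left(-102 + 2130\right) - 44165} = - \frac{34307}{2028 - 44165} = - \frac{34307}{-42137} = \left(-34307\right) \left(- \frac{1}{42137}\right) = \frac{1183}{1453}$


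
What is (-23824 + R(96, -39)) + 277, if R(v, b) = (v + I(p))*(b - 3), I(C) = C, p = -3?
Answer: -27453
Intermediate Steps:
R(v, b) = (-3 + b)*(-3 + v) (R(v, b) = (v - 3)*(b - 3) = (-3 + v)*(-3 + b) = (-3 + b)*(-3 + v))
(-23824 + R(96, -39)) + 277 = (-23824 + (9 - 3*(-39) - 3*96 - 39*96)) + 277 = (-23824 + (9 + 117 - 288 - 3744)) + 277 = (-23824 - 3906) + 277 = -27730 + 277 = -27453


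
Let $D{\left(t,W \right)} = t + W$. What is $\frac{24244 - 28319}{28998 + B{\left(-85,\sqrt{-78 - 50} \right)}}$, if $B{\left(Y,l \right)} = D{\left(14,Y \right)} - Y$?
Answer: $- \frac{4075}{29012} \approx -0.14046$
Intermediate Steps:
$D{\left(t,W \right)} = W + t$
$B{\left(Y,l \right)} = 14$ ($B{\left(Y,l \right)} = \left(Y + 14\right) - Y = \left(14 + Y\right) - Y = 14$)
$\frac{24244 - 28319}{28998 + B{\left(-85,\sqrt{-78 - 50} \right)}} = \frac{24244 - 28319}{28998 + 14} = \frac{24244 - 28319}{29012} = \left(-4075\right) \frac{1}{29012} = - \frac{4075}{29012}$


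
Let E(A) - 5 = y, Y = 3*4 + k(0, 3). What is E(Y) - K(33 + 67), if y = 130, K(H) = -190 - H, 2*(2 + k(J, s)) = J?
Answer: 425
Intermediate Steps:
k(J, s) = -2 + J/2
Y = 10 (Y = 3*4 + (-2 + (½)*0) = 12 + (-2 + 0) = 12 - 2 = 10)
E(A) = 135 (E(A) = 5 + 130 = 135)
E(Y) - K(33 + 67) = 135 - (-190 - (33 + 67)) = 135 - (-190 - 1*100) = 135 - (-190 - 100) = 135 - 1*(-290) = 135 + 290 = 425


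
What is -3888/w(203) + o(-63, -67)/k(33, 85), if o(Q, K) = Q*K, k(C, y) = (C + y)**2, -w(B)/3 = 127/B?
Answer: 3663773379/1768348 ≈ 2071.9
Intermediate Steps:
w(B) = -381/B
o(Q, K) = K*Q
-3888/w(203) + o(-63, -67)/k(33, 85) = -3888/((-381/203)) + (-67*(-63))/((33 + 85)**2) = -3888/((-381*1/203)) + 4221/(118**2) = -3888/(-381/203) + 4221/13924 = -3888*(-203/381) + 4221*(1/13924) = 263088/127 + 4221/13924 = 3663773379/1768348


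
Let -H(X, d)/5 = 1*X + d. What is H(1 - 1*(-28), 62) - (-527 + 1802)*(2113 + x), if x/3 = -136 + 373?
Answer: -3601055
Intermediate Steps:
x = 711 (x = 3*(-136 + 373) = 3*237 = 711)
H(X, d) = -5*X - 5*d (H(X, d) = -5*(1*X + d) = -5*(X + d) = -5*X - 5*d)
H(1 - 1*(-28), 62) - (-527 + 1802)*(2113 + x) = (-5*(1 - 1*(-28)) - 5*62) - (-527 + 1802)*(2113 + 711) = (-5*(1 + 28) - 310) - 1275*2824 = (-5*29 - 310) - 1*3600600 = (-145 - 310) - 3600600 = -455 - 3600600 = -3601055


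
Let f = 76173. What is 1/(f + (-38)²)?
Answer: 1/77617 ≈ 1.2884e-5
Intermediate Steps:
1/(f + (-38)²) = 1/(76173 + (-38)²) = 1/(76173 + 1444) = 1/77617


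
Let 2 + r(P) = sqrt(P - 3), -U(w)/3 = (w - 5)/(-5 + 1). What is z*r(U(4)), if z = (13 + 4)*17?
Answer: -578 + 289*I*sqrt(15)/2 ≈ -578.0 + 559.65*I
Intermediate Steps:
U(w) = -15/4 + 3*w/4 (U(w) = -3*(w - 5)/(-5 + 1) = -3*(-5 + w)/(-4) = -3*(-5 + w)*(-1)/4 = -3*(5/4 - w/4) = -15/4 + 3*w/4)
r(P) = -2 + sqrt(-3 + P) (r(P) = -2 + sqrt(P - 3) = -2 + sqrt(-3 + P))
z = 289 (z = 17*17 = 289)
z*r(U(4)) = 289*(-2 + sqrt(-3 + (-15/4 + (3/4)*4))) = 289*(-2 + sqrt(-3 + (-15/4 + 3))) = 289*(-2 + sqrt(-3 - 3/4)) = 289*(-2 + sqrt(-15/4)) = 289*(-2 + I*sqrt(15)/2) = -578 + 289*I*sqrt(15)/2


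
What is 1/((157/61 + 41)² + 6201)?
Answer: 3721/30138885 ≈ 0.00012346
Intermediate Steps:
1/((157/61 + 41)² + 6201) = 1/((2658/61)² + 6201) = 1/(7064964/3721 + 6201) = 1/(30138885/3721) = 3721/30138885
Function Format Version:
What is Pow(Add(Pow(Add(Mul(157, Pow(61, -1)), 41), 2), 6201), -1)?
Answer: Rational(3721, 30138885) ≈ 0.00012346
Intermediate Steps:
Pow(Add(Pow(Add(Mul(157, Pow(61, -1)), 41), 2), 6201), -1) = Pow(Add(Pow(Add(Mul(157, Rational(1, 61)), 41), 2), 6201), -1) = Pow(Add(Pow(Add(Rational(157, 61), 41), 2), 6201), -1) = Pow(Add(Pow(Rational(2658, 61), 2), 6201), -1) = Pow(Add(Rational(7064964, 3721), 6201), -1) = Pow(Rational(30138885, 3721), -1) = Rational(3721, 30138885)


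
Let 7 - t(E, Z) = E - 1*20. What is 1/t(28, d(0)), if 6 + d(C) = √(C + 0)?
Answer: -1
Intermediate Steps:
d(C) = -6 + √C (d(C) = -6 + √(C + 0) = -6 + √C)
t(E, Z) = 27 - E (t(E, Z) = 7 - (E - 1*20) = 7 - (E - 20) = 7 - (-20 + E) = 7 + (20 - E) = 27 - E)
1/t(28, d(0)) = 1/(27 - 1*28) = 1/(27 - 28) = 1/(-1) = -1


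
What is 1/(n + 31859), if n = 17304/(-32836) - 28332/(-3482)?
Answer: 14291869/455433411599 ≈ 3.1381e-5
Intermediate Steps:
n = 108757128/14291869 (n = 17304*(-1/32836) - 28332*(-1/3482) = -4326/8209 + 14166/1741 = 108757128/14291869 ≈ 7.6097)
1/(n + 31859) = 1/(108757128/14291869 + 31859) = 1/(455433411599/14291869) = 14291869/455433411599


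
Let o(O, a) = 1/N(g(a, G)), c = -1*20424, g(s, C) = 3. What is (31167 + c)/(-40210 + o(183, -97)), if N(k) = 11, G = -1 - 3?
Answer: -118173/442309 ≈ -0.26717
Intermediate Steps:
G = -4
c = -20424
o(O, a) = 1/11
(31167 + c)/(-40210 + o(183, -97)) = (31167 - 20424)/(-40210 + 1/11) = 10743/(-442309/11) = 10743*(-11/442309) = -118173/442309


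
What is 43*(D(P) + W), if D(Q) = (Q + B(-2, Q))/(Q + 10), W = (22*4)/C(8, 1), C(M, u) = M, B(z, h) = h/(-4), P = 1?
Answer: 20941/44 ≈ 475.93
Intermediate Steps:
B(z, h) = -h/4 (B(z, h) = h*(-¼) = -h/4)
W = 11 (W = (22*4)/8 = 88*(⅛) = 11)
D(Q) = 3*Q/(4*(10 + Q)) (D(Q) = (Q - Q/4)/(Q + 10) = (3*Q/4)/(10 + Q) = 3*Q/(4*(10 + Q)))
43*(D(P) + W) = 43*((¾)*1/(10 + 1) + 11) = 43*((¾)*1/11 + 11) = 43*((¾)*1*(1/11) + 11) = 43*(3/44 + 11) = 43*(487/44) = 20941/44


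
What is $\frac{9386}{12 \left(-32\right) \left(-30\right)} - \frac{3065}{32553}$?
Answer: $\frac{1668109}{2314880} \approx 0.7206$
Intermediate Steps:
$\frac{9386}{12 \left(-32\right) \left(-30\right)} - \frac{3065}{32553} = \frac{9386}{\left(-384\right) \left(-30\right)} - \frac{3065}{32553} = \frac{9386}{11520} - \frac{3065}{32553} = 9386 \cdot \frac{1}{11520} - \frac{3065}{32553} = \frac{4693}{5760} - \frac{3065}{32553} = \frac{1668109}{2314880}$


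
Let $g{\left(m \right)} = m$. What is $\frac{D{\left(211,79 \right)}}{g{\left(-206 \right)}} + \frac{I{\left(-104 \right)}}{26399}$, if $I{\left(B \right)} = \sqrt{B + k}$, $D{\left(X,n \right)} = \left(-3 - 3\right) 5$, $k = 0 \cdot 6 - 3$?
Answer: $\frac{15}{103} + \frac{i \sqrt{107}}{26399} \approx 0.14563 + 0.00039184 i$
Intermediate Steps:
$k = -3$ ($k = 0 - 3 = -3$)
$D{\left(X,n \right)} = -30$ ($D{\left(X,n \right)} = \left(-6\right) 5 = -30$)
$I{\left(B \right)} = \sqrt{-3 + B}$ ($I{\left(B \right)} = \sqrt{B - 3} = \sqrt{-3 + B}$)
$\frac{D{\left(211,79 \right)}}{g{\left(-206 \right)}} + \frac{I{\left(-104 \right)}}{26399} = - \frac{30}{-206} + \frac{\sqrt{-3 - 104}}{26399} = \left(-30\right) \left(- \frac{1}{206}\right) + \sqrt{-107} \cdot \frac{1}{26399} = \frac{15}{103} + i \sqrt{107} \cdot \frac{1}{26399} = \frac{15}{103} + \frac{i \sqrt{107}}{26399}$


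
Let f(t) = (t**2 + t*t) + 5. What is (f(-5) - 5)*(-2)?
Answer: -100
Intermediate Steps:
f(t) = 5 + 2*t**2 (f(t) = (t**2 + t**2) + 5 = 2*t**2 + 5 = 5 + 2*t**2)
(f(-5) - 5)*(-2) = ((5 + 2*(-5)**2) - 5)*(-2) = ((5 + 2*25) - 5)*(-2) = ((5 + 50) - 5)*(-2) = (55 - 5)*(-2) = 50*(-2) = -100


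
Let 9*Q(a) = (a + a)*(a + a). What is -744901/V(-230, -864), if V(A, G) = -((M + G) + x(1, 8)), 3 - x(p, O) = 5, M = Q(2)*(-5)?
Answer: -6704109/7874 ≈ -851.42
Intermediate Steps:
Q(a) = 4*a**2/9 (Q(a) = ((a + a)*(a + a))/9 = ((2*a)*(2*a))/9 = (4*a**2)/9 = 4*a**2/9)
M = -80/9 (M = ((4/9)*2**2)*(-5) = ((4/9)*4)*(-5) = (16/9)*(-5) = -80/9 ≈ -8.8889)
x(p, O) = -2 (x(p, O) = 3 - 1*5 = 3 - 5 = -2)
V(A, G) = 98/9 - G (V(A, G) = -((-80/9 + G) - 2) = -(-98/9 + G) = 98/9 - G)
-744901/V(-230, -864) = -744901/(98/9 - 1*(-864)) = -744901/(98/9 + 864) = -744901/7874/9 = -744901*9/7874 = -6704109/7874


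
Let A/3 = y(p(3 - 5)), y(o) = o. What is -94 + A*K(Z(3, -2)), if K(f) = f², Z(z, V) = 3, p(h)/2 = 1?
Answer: -40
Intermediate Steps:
p(h) = 2 (p(h) = 2*1 = 2)
A = 6 (A = 3*2 = 6)
-94 + A*K(Z(3, -2)) = -94 + 6*3² = -94 + 6*9 = -94 + 54 = -40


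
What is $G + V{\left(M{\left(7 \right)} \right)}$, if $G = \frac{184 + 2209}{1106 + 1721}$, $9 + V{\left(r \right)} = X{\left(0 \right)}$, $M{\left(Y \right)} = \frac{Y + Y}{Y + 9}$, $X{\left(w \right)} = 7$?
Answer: $- \frac{3261}{2827} \approx -1.1535$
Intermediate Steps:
$M{\left(Y \right)} = \frac{2 Y}{9 + Y}$
$V{\left(r \right)} = -2$ ($V{\left(r \right)} = -9 + 7 = -2$)
$G = \frac{2393}{2827} \approx 0.84648$
$G + V{\left(M{\left(7 \right)} \right)} = \frac{2393}{2827} - 2 = - \frac{3261}{2827}$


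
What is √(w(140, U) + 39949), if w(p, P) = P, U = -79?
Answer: 3*√4430 ≈ 199.67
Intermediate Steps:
√(w(140, U) + 39949) = √(-79 + 39949) = √39870 = 3*√4430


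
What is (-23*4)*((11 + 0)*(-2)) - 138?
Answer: 1886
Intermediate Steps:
(-23*4)*((11 + 0)*(-2)) - 138 = -1012*(-2) - 138 = -92*(-22) - 138 = 2024 - 138 = 1886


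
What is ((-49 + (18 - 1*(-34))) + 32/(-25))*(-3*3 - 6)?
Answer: -129/5 ≈ -25.800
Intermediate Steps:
((-49 + (18 - 1*(-34))) + 32/(-25))*(-3*3 - 6) = ((-49 + (18 + 34)) + 32*(-1/25))*(-9 - 6) = ((-49 + 52) - 32/25)*(-15) = (3 - 32/25)*(-15) = (43/25)*(-15) = -129/5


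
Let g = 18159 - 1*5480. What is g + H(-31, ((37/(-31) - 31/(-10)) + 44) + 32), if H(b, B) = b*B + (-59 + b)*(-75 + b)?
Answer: 198039/10 ≈ 19804.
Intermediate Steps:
g = 12679 (g = 18159 - 5480 = 12679)
H(b, B) = B*b + (-75 + b)*(-59 + b)
g + H(-31, ((37/(-31) - 31/(-10)) + 44) + 32) = 12679 + (4425 + (-31)² - 134*(-31) + (((37/(-31) - 31/(-10)) + 44) + 32)*(-31)) = 12679 + (4425 + 961 + 4154 + (((37*(-1/31) - 31*(-⅒)) + 44) + 32)*(-31)) = 12679 + (4425 + 961 + 4154 + (((-37/31 + 31/10) + 44) + 32)*(-31)) = 12679 + (4425 + 961 + 4154 + ((591/310 + 44) + 32)*(-31)) = 12679 + (4425 + 961 + 4154 + (14231/310 + 32)*(-31)) = 12679 + (4425 + 961 + 4154 + (24151/310)*(-31)) = 12679 + (4425 + 961 + 4154 - 24151/10) = 12679 + 71249/10 = 198039/10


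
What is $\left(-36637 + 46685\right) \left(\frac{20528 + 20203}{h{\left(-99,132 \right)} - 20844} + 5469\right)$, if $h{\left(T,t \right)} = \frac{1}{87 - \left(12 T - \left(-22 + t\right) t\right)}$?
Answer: $\frac{18085604982204288}{329230979} \approx 5.4933 \cdot 10^{7}$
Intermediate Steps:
$h{\left(T,t \right)} = \frac{1}{87 - 12 T + t \left(-22 + t\right)}$ ($h{\left(T,t \right)} = \frac{1}{87 - \left(12 T - t \left(-22 + t\right)\right)} = \frac{1}{87 - 12 T + t \left(-22 + t\right)}$)
$\left(-36637 + 46685\right) \left(\frac{20528 + 20203}{h{\left(-99,132 \right)} - 20844} + 5469\right) = \left(-36637 + 46685\right) \left(\frac{20528 + 20203}{\frac{1}{87 + 132^{2} - 2904 - -1188} - 20844} + 5469\right) = 10048 \left(\frac{40731}{\frac{1}{87 + 17424 - 2904 + 1188} - 20844} + 5469\right) = 10048 \left(\frac{40731}{\frac{1}{15795} - 20844} + 5469\right) = 10048 \left(\frac{40731}{- \frac{329230979}{15795}} + 5469\right) = 10048 \left(40731 \left(- \frac{15795}{329230979}\right) + 5469\right) = 10048 \left(- \frac{643346145}{329230979} + 5469\right) = 10048 \cdot \frac{1799920878006}{329230979} = \frac{18085604982204288}{329230979}$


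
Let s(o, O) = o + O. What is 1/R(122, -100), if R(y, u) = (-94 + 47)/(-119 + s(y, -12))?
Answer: 9/47 ≈ 0.19149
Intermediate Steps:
s(o, O) = O + o
R(y, u) = -47/(-131 + y) (R(y, u) = (-94 + 47)/(-119 + (-12 + y)) = -47/(-131 + y))
1/R(122, -100) = 1/(-47/(-131 + 122)) = 1/(-47/(-9)) = 1/(-47*(-1/9)) = 1/(47/9) = 9/47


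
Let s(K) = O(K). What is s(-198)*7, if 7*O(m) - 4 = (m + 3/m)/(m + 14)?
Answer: 61645/12144 ≈ 5.0762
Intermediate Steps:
O(m) = 4/7 + (m + 3/m)/(7*(14 + m)) (O(m) = 4/7 + ((m + 3/m)/(m + 14))/7 = 4/7 + ((m + 3/m)/(14 + m))/7 = 4/7 + (m + 3/m)/(7*(14 + m)))
s(K) = (3 + 5*K² + 56*K)/(7*K*(14 + K))
s(-198)*7 = ((⅐)*(3 + 5*(-198)² + 56*(-198))/(-198*(14 - 198)))*7 = ((⅐)*(-1/198)*(3 + 5*39204 - 11088)/(-184))*7 = ((⅐)*(-1/198)*(-1/184)*(3 + 196020 - 11088))*7 = ((⅐)*(-1/198)*(-1/184)*184935)*7 = (61645/85008)*7 = 61645/12144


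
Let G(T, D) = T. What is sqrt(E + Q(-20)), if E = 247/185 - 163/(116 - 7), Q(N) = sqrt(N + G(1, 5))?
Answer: sqrt(-65173280 + 406627225*I*sqrt(19))/20165 ≈ 1.4494 + 1.5037*I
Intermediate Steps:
Q(N) = sqrt(1 + N) (Q(N) = sqrt(N + 1) = sqrt(1 + N))
E = -3232/20165 (E = 247*(1/185) - 163/109 = 247/185 - 163*1/109 = 247/185 - 163/109 = -3232/20165 ≈ -0.16028)
sqrt(E + Q(-20)) = sqrt(-3232/20165 + sqrt(1 - 20)) = sqrt(-3232/20165 + sqrt(-19)) = sqrt(-3232/20165 + I*sqrt(19))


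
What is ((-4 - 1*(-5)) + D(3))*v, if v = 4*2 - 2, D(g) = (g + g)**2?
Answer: 222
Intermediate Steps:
D(g) = 4*g**2 (D(g) = (2*g)**2 = 4*g**2)
v = 6 (v = 8 - 2 = 6)
((-4 - 1*(-5)) + D(3))*v = ((-4 - 1*(-5)) + 4*3**2)*6 = ((-4 + 5) + 4*9)*6 = (1 + 36)*6 = 37*6 = 222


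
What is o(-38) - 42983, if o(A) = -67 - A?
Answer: -43012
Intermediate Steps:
o(-38) - 42983 = (-67 - 1*(-38)) - 42983 = (-67 + 38) - 42983 = -29 - 42983 = -43012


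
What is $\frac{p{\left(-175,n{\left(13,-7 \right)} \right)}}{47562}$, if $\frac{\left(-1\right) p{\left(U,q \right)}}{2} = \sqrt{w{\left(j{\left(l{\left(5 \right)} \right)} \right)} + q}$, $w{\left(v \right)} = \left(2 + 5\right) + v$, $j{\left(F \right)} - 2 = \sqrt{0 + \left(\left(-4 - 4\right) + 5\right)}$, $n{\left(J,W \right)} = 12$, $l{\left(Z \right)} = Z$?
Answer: $- \frac{\sqrt{21 + i \sqrt{3}}}{23781} \approx -0.00019286 - 7.94 \cdot 10^{-6} i$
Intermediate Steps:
$j{\left(F \right)} = 2 + i \sqrt{3}$ ($j{\left(F \right)} = 2 + \sqrt{0 + \left(\left(-4 - 4\right) + 5\right)} = 2 + \sqrt{0 + \left(-8 + 5\right)} = 2 + \sqrt{0 - 3} = 2 + \sqrt{-3} = 2 + i \sqrt{3}$)
$w{\left(v \right)} = 7 + v$
$p{\left(U,q \right)} = - 2 \sqrt{9 + q + i \sqrt{3}}$ ($p{\left(U,q \right)} = - 2 \sqrt{\left(7 + \left(2 + i \sqrt{3}\right)\right) + q} = - 2 \sqrt{\left(9 + i \sqrt{3}\right) + q} = - 2 \sqrt{9 + q + i \sqrt{3}}$)
$\frac{p{\left(-175,n{\left(13,-7 \right)} \right)}}{47562} = \frac{\left(-2\right) \sqrt{9 + 12 + i \sqrt{3}}}{47562} = - 2 \sqrt{21 + i \sqrt{3}} \cdot \frac{1}{47562} = - \frac{\sqrt{21 + i \sqrt{3}}}{23781}$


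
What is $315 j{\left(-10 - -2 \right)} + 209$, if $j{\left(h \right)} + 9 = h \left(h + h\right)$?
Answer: $37694$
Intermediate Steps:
$j{\left(h \right)} = -9 + 2 h^{2}$ ($j{\left(h \right)} = -9 + h \left(h + h\right) = -9 + h 2 h = -9 + 2 h^{2}$)
$315 j{\left(-10 - -2 \right)} + 209 = 315 \left(-9 + 2 \left(-10 - -2\right)^{2}\right) + 209 = 315 \left(-9 + 2 \left(-10 + 2\right)^{2}\right) + 209 = 315 \left(-9 + 2 \left(-8\right)^{2}\right) + 209 = 315 \left(-9 + 2 \cdot 64\right) + 209 = 315 \left(-9 + 128\right) + 209 = 315 \cdot 119 + 209 = 37485 + 209 = 37694$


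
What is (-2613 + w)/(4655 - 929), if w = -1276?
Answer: -3889/3726 ≈ -1.0437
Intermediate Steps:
(-2613 + w)/(4655 - 929) = (-2613 - 1276)/(4655 - 929) = -3889/3726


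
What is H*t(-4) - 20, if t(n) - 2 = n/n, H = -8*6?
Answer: -164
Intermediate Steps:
H = -48
t(n) = 3 (t(n) = 2 + n/n = 2 + 1 = 3)
H*t(-4) - 20 = -48*3 - 20 = -144 - 20 = -164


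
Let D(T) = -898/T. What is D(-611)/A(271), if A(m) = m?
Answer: 898/165581 ≈ 0.0054233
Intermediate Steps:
D(-611)/A(271) = -898/(-611)/271 = -898*(-1/611)*(1/271) = (898/611)*(1/271) = 898/165581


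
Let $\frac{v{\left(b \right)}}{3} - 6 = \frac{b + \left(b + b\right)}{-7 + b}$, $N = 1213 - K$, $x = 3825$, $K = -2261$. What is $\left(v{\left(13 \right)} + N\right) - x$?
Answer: $- \frac{627}{2} \approx -313.5$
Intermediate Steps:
$N = 3474$ ($N = 1213 - -2261 = 1213 + 2261 = 3474$)
$v{\left(b \right)} = 18 + \frac{9 b}{-7 + b}$ ($v{\left(b \right)} = 18 + 3 \frac{b + \left(b + b\right)}{-7 + b} = 18 + 3 \frac{b + 2 b}{-7 + b} = 18 + 3 \frac{3 b}{-7 + b} = 18 + \frac{9 b}{-7 + b}$)
$\left(v{\left(13 \right)} + N\right) - x = \left(\frac{9 \left(-14 + 3 \cdot 13\right)}{-7 + 13} + 3474\right) - 3825 = \left(\frac{9 \left(-14 + 39\right)}{6} + 3474\right) - 3825 = \left(9 \cdot \frac{1}{6} \cdot 25 + 3474\right) - 3825 = \left(\frac{75}{2} + 3474\right) - 3825 = \frac{7023}{2} - 3825 = - \frac{627}{2}$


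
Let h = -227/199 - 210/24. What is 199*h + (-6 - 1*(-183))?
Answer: -7165/4 ≈ -1791.3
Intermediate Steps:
h = -7873/796 (h = -227*1/199 - 210*1/24 = -227/199 - 35/4 = -7873/796 ≈ -9.8907)
199*h + (-6 - 1*(-183)) = 199*(-7873/796) + (-6 - 1*(-183)) = -7873/4 + (-6 + 183) = -7873/4 + 177 = -7165/4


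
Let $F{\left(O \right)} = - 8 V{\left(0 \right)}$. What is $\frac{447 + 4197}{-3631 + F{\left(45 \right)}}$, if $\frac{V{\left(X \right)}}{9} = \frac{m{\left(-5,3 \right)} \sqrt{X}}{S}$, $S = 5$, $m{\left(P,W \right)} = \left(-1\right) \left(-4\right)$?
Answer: $- \frac{4644}{3631} \approx -1.279$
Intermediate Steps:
$m{\left(P,W \right)} = 4$
$V{\left(X \right)} = \frac{36 \sqrt{X}}{5}$ ($V{\left(X \right)} = 9 \frac{4 \sqrt{X}}{5} = \frac{36 \sqrt{X}}{5}$)
$F{\left(O \right)} = 0$ ($F{\left(O \right)} = - 8 \frac{36 \sqrt{0}}{5} = - 8 \cdot \frac{36}{5} \cdot 0 = \left(-8\right) 0 = 0$)
$\frac{447 + 4197}{-3631 + F{\left(45 \right)}} = \frac{447 + 4197}{-3631 + 0} = \frac{4644}{-3631} = 4644 \left(- \frac{1}{3631}\right) = - \frac{4644}{3631}$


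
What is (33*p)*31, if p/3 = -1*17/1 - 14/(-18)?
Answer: -49786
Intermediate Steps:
p = -146/3 (p = 3*(-1*17/1 - 14/(-18)) = 3*(-17*1 - 14*(-1/18)) = 3*(-17 + 7/9) = 3*(-146/9) = -146/3 ≈ -48.667)
(33*p)*31 = (33*(-146/3))*31 = -1606*31 = -49786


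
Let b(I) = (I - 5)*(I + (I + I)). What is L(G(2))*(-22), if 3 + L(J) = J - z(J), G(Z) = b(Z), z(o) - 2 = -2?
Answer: 462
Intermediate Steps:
z(o) = 0 (z(o) = 2 - 2 = 0)
b(I) = 3*I*(-5 + I) (b(I) = (-5 + I)*(I + 2*I) = (-5 + I)*(3*I) = 3*I*(-5 + I))
G(Z) = 3*Z*(-5 + Z)
L(J) = -3 + J (L(J) = -3 + (J - 1*0) = -3 + (J + 0) = -3 + J)
L(G(2))*(-22) = (-3 + 3*2*(-5 + 2))*(-22) = (-3 + 3*2*(-3))*(-22) = (-3 - 18)*(-22) = -21*(-22) = 462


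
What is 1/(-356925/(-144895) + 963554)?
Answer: 28979/27922902751 ≈ 1.0378e-6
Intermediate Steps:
1/(-356925/(-144895) + 963554) = 1/(-356925*(-1/144895) + 963554) = 1/(71385/28979 + 963554) = 1/(27922902751/28979) = 28979/27922902751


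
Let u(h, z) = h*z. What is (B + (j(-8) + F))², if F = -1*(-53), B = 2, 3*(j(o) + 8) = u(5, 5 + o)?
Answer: 1764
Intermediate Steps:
j(o) = ⅓ + 5*o/3 (j(o) = -8 + (5*(5 + o))/3 = -8 + (25 + 5*o)/3 = -8 + (25/3 + 5*o/3) = ⅓ + 5*o/3)
F = 53
(B + (j(-8) + F))² = (2 + ((⅓ + (5/3)*(-8)) + 53))² = (2 + ((⅓ - 40/3) + 53))² = (2 + (-13 + 53))² = (2 + 40)² = 42² = 1764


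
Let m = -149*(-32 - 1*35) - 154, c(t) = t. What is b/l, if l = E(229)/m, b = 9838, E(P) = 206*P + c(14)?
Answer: 48348851/23594 ≈ 2049.2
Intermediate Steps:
m = 9829 (m = -149*(-32 - 35) - 154 = -149*(-67) - 154 = 9983 - 154 = 9829)
E(P) = 14 + 206*P (E(P) = 206*P + 14 = 14 + 206*P)
l = 47188/9829 (l = (14 + 206*229)/9829 = (14 + 47174)*(1/9829) = 47188*(1/9829) = 47188/9829 ≈ 4.8009)
b/l = 9838/(47188/9829) = 9838*(9829/47188) = 48348851/23594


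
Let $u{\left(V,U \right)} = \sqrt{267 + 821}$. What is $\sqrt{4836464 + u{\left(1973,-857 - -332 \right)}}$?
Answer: $2 \sqrt{1209116 + 2 \sqrt{17}} \approx 2199.2$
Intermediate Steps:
$u{\left(V,U \right)} = 8 \sqrt{17}$ ($u{\left(V,U \right)} = \sqrt{1088} = 8 \sqrt{17}$)
$\sqrt{4836464 + u{\left(1973,-857 - -332 \right)}} = \sqrt{4836464 + 8 \sqrt{17}}$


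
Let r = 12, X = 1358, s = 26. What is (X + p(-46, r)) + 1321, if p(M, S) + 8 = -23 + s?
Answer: 2674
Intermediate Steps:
p(M, S) = -5 (p(M, S) = -8 + (-23 + 26) = -8 + 3 = -5)
(X + p(-46, r)) + 1321 = (1358 - 5) + 1321 = 1353 + 1321 = 2674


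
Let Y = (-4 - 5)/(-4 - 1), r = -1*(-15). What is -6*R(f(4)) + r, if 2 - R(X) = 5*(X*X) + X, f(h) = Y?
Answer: 111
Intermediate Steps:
r = 15
Y = 9/5 (Y = -9/(-5) = -9*(-1/5) = 9/5 ≈ 1.8000)
f(h) = 9/5
R(X) = 2 - X - 5*X**2 (R(X) = 2 - (5*(X*X) + X) = 2 - (5*X**2 + X) = 2 - (X + 5*X**2) = 2 + (-X - 5*X**2) = 2 - X - 5*X**2)
-6*R(f(4)) + r = -6*(2 - 1*9/5 - 5*(9/5)**2) + 15 = -6*(2 - 9/5 - 5*81/25) + 15 = -6*(2 - 9/5 - 81/5) + 15 = -6*(-16) + 15 = 96 + 15 = 111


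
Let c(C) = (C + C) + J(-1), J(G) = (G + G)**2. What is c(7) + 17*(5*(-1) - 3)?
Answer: -118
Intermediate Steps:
J(G) = 4*G**2 (J(G) = (2*G)**2 = 4*G**2)
c(C) = 4 + 2*C (c(C) = (C + C) + 4*(-1)**2 = 2*C + 4*1 = 2*C + 4 = 4 + 2*C)
c(7) + 17*(5*(-1) - 3) = (4 + 2*7) + 17*(5*(-1) - 3) = (4 + 14) + 17*(-5 - 3) = 18 + 17*(-8) = 18 - 136 = -118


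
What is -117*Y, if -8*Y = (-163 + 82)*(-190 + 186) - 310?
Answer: 819/4 ≈ 204.75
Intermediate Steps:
Y = -7/4 (Y = -((-163 + 82)*(-190 + 186) - 310)/8 = -(-81*(-4) - 310)/8 = -(324 - 310)/8 = -⅛*14 = -7/4 ≈ -1.7500)
-117*Y = -117*(-7/4) = 819/4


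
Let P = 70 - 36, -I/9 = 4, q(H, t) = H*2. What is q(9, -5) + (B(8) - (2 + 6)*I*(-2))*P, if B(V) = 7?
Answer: -19328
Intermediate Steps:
q(H, t) = 2*H
I = -36 (I = -9*4 = -36)
P = 34
q(9, -5) + (B(8) - (2 + 6)*I*(-2))*P = 2*9 + (7 - (2 + 6)*(-36)*(-2))*34 = 18 + (7 - 8*(-36)*(-2))*34 = 18 + (7 - (-288)*(-2))*34 = 18 + (7 - 1*576)*34 = 18 + (7 - 576)*34 = 18 - 569*34 = 18 - 19346 = -19328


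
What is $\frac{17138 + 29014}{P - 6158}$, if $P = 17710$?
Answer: $\frac{5769}{1444} \approx 3.9952$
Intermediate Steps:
$\frac{17138 + 29014}{P - 6158} = \frac{17138 + 29014}{17710 - 6158} = \frac{46152}{11552} = 46152 \cdot \frac{1}{11552} = \frac{5769}{1444}$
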